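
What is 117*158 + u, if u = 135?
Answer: 18621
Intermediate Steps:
117*158 + u = 117*158 + 135 = 18486 + 135 = 18621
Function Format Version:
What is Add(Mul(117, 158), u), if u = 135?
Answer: 18621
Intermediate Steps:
Add(Mul(117, 158), u) = Add(Mul(117, 158), 135) = Add(18486, 135) = 18621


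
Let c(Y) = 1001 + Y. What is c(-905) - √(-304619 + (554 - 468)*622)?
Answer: 96 - 3*I*√27903 ≈ 96.0 - 501.13*I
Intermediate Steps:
c(-905) - √(-304619 + (554 - 468)*622) = (1001 - 905) - √(-304619 + (554 - 468)*622) = 96 - √(-304619 + 86*622) = 96 - √(-304619 + 53492) = 96 - √(-251127) = 96 - 3*I*√27903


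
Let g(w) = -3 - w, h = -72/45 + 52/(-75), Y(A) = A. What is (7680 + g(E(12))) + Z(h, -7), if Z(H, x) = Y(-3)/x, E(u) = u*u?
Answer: 52734/7 ≈ 7533.4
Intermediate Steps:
h = -172/75 (h = -72*1/45 + 52*(-1/75) = -8/5 - 52/75 = -172/75 ≈ -2.2933)
E(u) = u²
Z(H, x) = -3/x
(7680 + g(E(12))) + Z(h, -7) = (7680 + (-3 - 1*12²)) - 3/(-7) = (7680 + (-3 - 1*144)) - 3*(-⅐) = (7680 + (-3 - 144)) + 3/7 = (7680 - 147) + 3/7 = 7533 + 3/7 = 52734/7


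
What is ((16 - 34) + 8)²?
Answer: 100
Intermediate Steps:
((16 - 34) + 8)² = (-18 + 8)² = (-10)² = 100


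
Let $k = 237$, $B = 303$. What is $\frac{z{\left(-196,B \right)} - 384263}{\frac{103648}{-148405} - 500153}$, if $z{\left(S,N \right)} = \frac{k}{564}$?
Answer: $\frac{510522846325}{664493247964} \approx 0.76829$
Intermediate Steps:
$z{\left(S,N \right)} = \frac{79}{188}$ ($z{\left(S,N \right)} = \frac{237}{564} = 237 \cdot \frac{1}{564} = \frac{79}{188}$)
$\frac{z{\left(-196,B \right)} - 384263}{\frac{103648}{-148405} - 500153} = \frac{\frac{79}{188} - 384263}{\frac{103648}{-148405} - 500153} = - \frac{72241365}{188 \left(103648 \left(- \frac{1}{148405}\right) - 500153\right)} = - \frac{72241365}{188 \left(- \frac{103648}{148405} - 500153\right)} = - \frac{72241365}{188 \left(- \frac{74225309613}{148405}\right)} = \left(- \frac{72241365}{188}\right) \left(- \frac{148405}{74225309613}\right) = \frac{510522846325}{664493247964}$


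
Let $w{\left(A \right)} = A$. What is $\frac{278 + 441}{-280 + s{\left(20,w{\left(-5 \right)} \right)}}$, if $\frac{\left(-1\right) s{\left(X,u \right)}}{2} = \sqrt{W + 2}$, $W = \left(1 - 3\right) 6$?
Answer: $- \frac{5033}{1961} + \frac{719 i \sqrt{10}}{39220} \approx -2.5665 + 0.057972 i$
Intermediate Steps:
$W = -12$ ($W = \left(-2\right) 6 = -12$)
$s{\left(X,u \right)} = - 2 i \sqrt{10}$ ($s{\left(X,u \right)} = - 2 \sqrt{-12 + 2} = - 2 \sqrt{-10} = - 2 i \sqrt{10}$)
$\frac{278 + 441}{-280 + s{\left(20,w{\left(-5 \right)} \right)}} = \frac{278 + 441}{-280 - 2 i \sqrt{10}} = \frac{719}{-280 - 2 i \sqrt{10}}$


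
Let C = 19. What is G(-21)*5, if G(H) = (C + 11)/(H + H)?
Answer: -25/7 ≈ -3.5714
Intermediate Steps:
G(H) = 15/H (G(H) = (19 + 11)/(H + H) = 30/((2*H)) = 30*(1/(2*H)) = 15/H)
G(-21)*5 = (15/(-21))*5 = (15*(-1/21))*5 = -5/7*5 = -25/7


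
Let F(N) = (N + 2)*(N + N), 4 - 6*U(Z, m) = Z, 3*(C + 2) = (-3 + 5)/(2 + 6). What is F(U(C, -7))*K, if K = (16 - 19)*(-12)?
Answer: 15265/72 ≈ 212.01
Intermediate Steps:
K = 36 (K = -3*(-12) = 36)
C = -23/12 (C = -2 + ((-3 + 5)/(2 + 6))/3 = -2 + (2/8)/3 = -2 + (2*(⅛))/3 = -2 + (⅓)*(¼) = -2 + 1/12 = -23/12 ≈ -1.9167)
U(Z, m) = ⅔ - Z/6
F(N) = 2*N*(2 + N) (F(N) = (2 + N)*(2*N) = 2*N*(2 + N))
F(U(C, -7))*K = (2*(⅔ - ⅙*(-23/12))*(2 + (⅔ - ⅙*(-23/12))))*36 = (2*(⅔ + 23/72)*(2 + (⅔ + 23/72)))*36 = (2*(71/72)*(2 + 71/72))*36 = (2*(71/72)*(215/72))*36 = (15265/2592)*36 = 15265/72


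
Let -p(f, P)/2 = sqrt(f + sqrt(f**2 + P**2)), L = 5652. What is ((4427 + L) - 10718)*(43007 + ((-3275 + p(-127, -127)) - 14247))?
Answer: -16284915 + 1278*sqrt(-127 + 127*sqrt(2)) ≈ -1.6276e+7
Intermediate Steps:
p(f, P) = -2*sqrt(f + sqrt(P**2 + f**2)) (p(f, P) = -2*sqrt(f + sqrt(f**2 + P**2)) = -2*sqrt(f + sqrt(P**2 + f**2)))
((4427 + L) - 10718)*(43007 + ((-3275 + p(-127, -127)) - 14247)) = ((4427 + 5652) - 10718)*(43007 + ((-3275 - 2*sqrt(-127 + sqrt((-127)**2 + (-127)**2))) - 14247)) = (10079 - 10718)*(43007 + ((-3275 - 2*sqrt(-127 + sqrt(16129 + 16129))) - 14247)) = -639*(43007 + ((-3275 - 2*sqrt(-127 + sqrt(32258))) - 14247)) = -639*(43007 + ((-3275 - 2*sqrt(-127 + 127*sqrt(2))) - 14247)) = -639*(43007 + (-17522 - 2*sqrt(-127 + 127*sqrt(2)))) = -639*(25485 - 2*sqrt(-127 + 127*sqrt(2))) = -16284915 + 1278*sqrt(-127 + 127*sqrt(2))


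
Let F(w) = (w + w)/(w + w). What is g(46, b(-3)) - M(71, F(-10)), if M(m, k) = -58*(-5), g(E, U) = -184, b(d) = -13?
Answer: -474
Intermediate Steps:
F(w) = 1 (F(w) = (2*w)/((2*w)) = (2*w)*(1/(2*w)) = 1)
M(m, k) = 290
g(46, b(-3)) - M(71, F(-10)) = -184 - 1*290 = -184 - 290 = -474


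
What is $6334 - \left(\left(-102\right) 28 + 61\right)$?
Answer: $9129$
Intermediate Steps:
$6334 - \left(\left(-102\right) 28 + 61\right) = 6334 - \left(-2856 + 61\right) = 6334 - -2795 = 6334 + 2795 = 9129$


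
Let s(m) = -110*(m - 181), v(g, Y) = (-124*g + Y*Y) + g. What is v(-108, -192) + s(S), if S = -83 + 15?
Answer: 77538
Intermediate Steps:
v(g, Y) = Y² - 123*g (v(g, Y) = (-124*g + Y²) + g = (Y² - 124*g) + g = Y² - 123*g)
S = -68
s(m) = 19910 - 110*m (s(m) = -110*(-181 + m) = 19910 - 110*m)
v(-108, -192) + s(S) = ((-192)² - 123*(-108)) + (19910 - 110*(-68)) = (36864 + 13284) + (19910 + 7480) = 50148 + 27390 = 77538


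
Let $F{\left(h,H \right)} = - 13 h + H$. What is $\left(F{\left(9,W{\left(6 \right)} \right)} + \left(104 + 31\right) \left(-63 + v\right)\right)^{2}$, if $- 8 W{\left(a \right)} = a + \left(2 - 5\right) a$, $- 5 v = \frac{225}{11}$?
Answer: $\frac{40723643601}{484} \approx 8.414 \cdot 10^{7}$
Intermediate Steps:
$v = - \frac{45}{11}$ ($v = - \frac{225 \cdot \frac{1}{11}}{5} = \left(- \frac{1}{5}\right) \frac{225}{11} = - \frac{45}{11} \approx -4.0909$)
$W{\left(a \right)} = \frac{a}{4}$ ($W{\left(a \right)} = - \frac{a + \left(2 - 5\right) a}{8} = - \frac{a - 3 a}{8} = - \frac{\left(-2\right) a}{8} = \frac{a}{4}$)
$F{\left(h,H \right)} = H - 13 h$
$\left(F{\left(9,W{\left(6 \right)} \right)} + \left(104 + 31\right) \left(-63 + v\right)\right)^{2} = \left(\left(\frac{1}{4} \cdot 6 - 117\right) + \left(104 + 31\right) \left(-63 - \frac{45}{11}\right)\right)^{2} = \left(\left(\frac{3}{2} - 117\right) + 135 \left(- \frac{738}{11}\right)\right)^{2} = \left(- \frac{231}{2} - \frac{99630}{11}\right)^{2} = \left(- \frac{201801}{22}\right)^{2} = \frac{40723643601}{484}$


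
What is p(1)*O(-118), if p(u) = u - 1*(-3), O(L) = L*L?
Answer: 55696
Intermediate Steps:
O(L) = L**2
p(u) = 3 + u (p(u) = u + 3 = 3 + u)
p(1)*O(-118) = (3 + 1)*(-118)**2 = 4*13924 = 55696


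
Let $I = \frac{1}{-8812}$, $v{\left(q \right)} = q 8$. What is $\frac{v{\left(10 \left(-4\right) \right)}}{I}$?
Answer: $2819840$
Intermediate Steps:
$v{\left(q \right)} = 8 q$
$I = - \frac{1}{8812} \approx -0.00011348$
$\frac{v{\left(10 \left(-4\right) \right)}}{I} = \frac{8 \cdot 10 \left(-4\right)}{- \frac{1}{8812}} = 8 \left(-40\right) \left(-8812\right) = \left(-320\right) \left(-8812\right) = 2819840$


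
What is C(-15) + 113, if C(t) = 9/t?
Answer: 562/5 ≈ 112.40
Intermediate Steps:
C(-15) + 113 = 9/(-15) + 113 = 9*(-1/15) + 113 = -3/5 + 113 = 562/5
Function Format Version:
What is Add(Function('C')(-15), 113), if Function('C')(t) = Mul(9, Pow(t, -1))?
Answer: Rational(562, 5) ≈ 112.40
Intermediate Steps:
Add(Function('C')(-15), 113) = Add(Mul(9, Pow(-15, -1)), 113) = Add(Mul(9, Rational(-1, 15)), 113) = Add(Rational(-3, 5), 113) = Rational(562, 5)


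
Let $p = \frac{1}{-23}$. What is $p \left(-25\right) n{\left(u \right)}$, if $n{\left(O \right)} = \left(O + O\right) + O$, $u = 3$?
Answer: $\frac{225}{23} \approx 9.7826$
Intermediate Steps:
$n{\left(O \right)} = 3 O$ ($n{\left(O \right)} = 2 O + O = 3 O$)
$p = - \frac{1}{23} \approx -0.043478$
$p \left(-25\right) n{\left(u \right)} = \left(- \frac{1}{23}\right) \left(-25\right) 3 \cdot 3 = \frac{25}{23} \cdot 9 = \frac{225}{23}$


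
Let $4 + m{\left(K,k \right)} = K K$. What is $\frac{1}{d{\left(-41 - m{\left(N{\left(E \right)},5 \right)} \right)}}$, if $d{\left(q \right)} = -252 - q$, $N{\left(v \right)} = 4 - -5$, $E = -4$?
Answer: $- \frac{1}{134} \approx -0.0074627$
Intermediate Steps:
$N{\left(v \right)} = 9$ ($N{\left(v \right)} = 4 + 5 = 9$)
$m{\left(K,k \right)} = -4 + K^{2}$ ($m{\left(K,k \right)} = -4 + K K = -4 + K^{2}$)
$\frac{1}{d{\left(-41 - m{\left(N{\left(E \right)},5 \right)} \right)}} = \frac{1}{-252 - \left(-41 - \left(-4 + 9^{2}\right)\right)} = \frac{1}{-252 - \left(-41 - \left(-4 + 81\right)\right)} = \frac{1}{-252 - \left(-41 - 77\right)} = \frac{1}{-252 - -118} = \frac{1}{-252 + 118} = \frac{1}{-134} = - \frac{1}{134}$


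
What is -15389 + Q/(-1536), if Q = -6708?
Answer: -1969233/128 ≈ -15385.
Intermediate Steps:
-15389 + Q/(-1536) = -15389 - 6708/(-1536) = -15389 - 6708*(-1/1536) = -15389 + 559/128 = -1969233/128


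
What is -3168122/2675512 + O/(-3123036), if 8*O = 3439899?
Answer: -10312414043/7801792992 ≈ -1.3218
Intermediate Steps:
O = 3439899/8 (O = (⅛)*3439899 = 3439899/8 ≈ 4.2999e+5)
-3168122/2675512 + O/(-3123036) = -3168122/2675512 + (3439899/8)/(-3123036) = -3168122*1/2675512 + (3439899/8)*(-1/3123036) = -1584061/1337756 - 22483/163296 = -10312414043/7801792992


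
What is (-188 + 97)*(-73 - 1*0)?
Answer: 6643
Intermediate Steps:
(-188 + 97)*(-73 - 1*0) = -91*(-73 + 0) = -91*(-73) = 6643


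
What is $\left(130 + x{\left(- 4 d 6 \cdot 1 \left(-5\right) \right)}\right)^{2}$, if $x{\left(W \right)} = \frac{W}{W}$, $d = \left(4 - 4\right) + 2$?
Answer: $17161$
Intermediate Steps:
$d = 2$ ($d = 0 + 2 = 2$)
$x{\left(W \right)} = 1$
$\left(130 + x{\left(- 4 d 6 \cdot 1 \left(-5\right) \right)}\right)^{2} = \left(130 + 1\right)^{2} = 131^{2} = 17161$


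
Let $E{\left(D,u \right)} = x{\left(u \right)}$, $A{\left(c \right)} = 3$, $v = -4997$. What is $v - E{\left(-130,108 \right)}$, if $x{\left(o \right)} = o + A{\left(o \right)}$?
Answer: $-5108$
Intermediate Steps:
$x{\left(o \right)} = 3 + o$ ($x{\left(o \right)} = o + 3 = 3 + o$)
$E{\left(D,u \right)} = 3 + u$
$v - E{\left(-130,108 \right)} = -4997 - \left(3 + 108\right) = -4997 - 111 = -5108$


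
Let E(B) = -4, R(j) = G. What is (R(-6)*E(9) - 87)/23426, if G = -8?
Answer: -55/23426 ≈ -0.0023478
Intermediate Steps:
R(j) = -8
(R(-6)*E(9) - 87)/23426 = (-8*(-4) - 87)/23426 = (32 - 87)*(1/23426) = -55*1/23426 = -55/23426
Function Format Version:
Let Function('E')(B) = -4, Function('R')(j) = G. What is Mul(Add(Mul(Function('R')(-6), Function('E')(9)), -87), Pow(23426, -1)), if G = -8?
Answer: Rational(-55, 23426) ≈ -0.0023478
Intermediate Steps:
Function('R')(j) = -8
Mul(Add(Mul(Function('R')(-6), Function('E')(9)), -87), Pow(23426, -1)) = Mul(Add(Mul(-8, -4), -87), Pow(23426, -1)) = Mul(Add(32, -87), Rational(1, 23426)) = Mul(-55, Rational(1, 23426)) = Rational(-55, 23426)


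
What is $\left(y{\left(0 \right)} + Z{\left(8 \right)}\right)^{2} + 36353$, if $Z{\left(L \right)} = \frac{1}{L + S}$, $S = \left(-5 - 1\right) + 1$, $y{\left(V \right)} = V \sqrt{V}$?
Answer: $\frac{327178}{9} \approx 36353.0$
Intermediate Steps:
$y{\left(V \right)} = V^{\frac{3}{2}}$
$S = -5$ ($S = -6 + 1 = -5$)
$Z{\left(L \right)} = \frac{1}{-5 + L}$ ($Z{\left(L \right)} = \frac{1}{L - 5} = \frac{1}{-5 + L}$)
$\left(y{\left(0 \right)} + Z{\left(8 \right)}\right)^{2} + 36353 = \left(0^{\frac{3}{2}} + \frac{1}{-5 + 8}\right)^{2} + 36353 = \left(0 + \frac{1}{3}\right)^{2} + 36353 = \left(\frac{1}{3}\right)^{2} + 36353 = \frac{1}{9} + 36353 = \frac{327178}{9}$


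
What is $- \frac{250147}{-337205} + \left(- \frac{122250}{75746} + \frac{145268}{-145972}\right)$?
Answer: $- \frac{79114206136077}{42368256769795} \approx -1.8673$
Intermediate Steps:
$- \frac{250147}{-337205} + \left(- \frac{122250}{75746} + \frac{145268}{-145972}\right) = \left(-250147\right) \left(- \frac{1}{337205}\right) + \left(\left(-122250\right) \frac{1}{75746} + 145268 \left(- \frac{1}{145972}\right)\right) = \frac{250147}{337205} - \frac{3606068366}{1382099389} = - \frac{79114206136077}{42368256769795}$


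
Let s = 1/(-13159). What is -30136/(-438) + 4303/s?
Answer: -12400460695/219 ≈ -5.6623e+7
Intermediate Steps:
s = -1/13159 ≈ -7.5994e-5
-30136/(-438) + 4303/s = -30136/(-438) + 4303/(-1/13159) = -30136*(-1/438) + 4303*(-13159) = 15068/219 - 56623177 = -12400460695/219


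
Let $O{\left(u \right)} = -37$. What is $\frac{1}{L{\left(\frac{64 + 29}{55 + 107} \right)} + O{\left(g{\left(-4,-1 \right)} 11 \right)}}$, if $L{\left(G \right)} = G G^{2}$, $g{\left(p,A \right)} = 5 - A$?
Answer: $- \frac{157464}{5796377} \approx -0.027166$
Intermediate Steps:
$L{\left(G \right)} = G^{3}$
$\frac{1}{L{\left(\frac{64 + 29}{55 + 107} \right)} + O{\left(g{\left(-4,-1 \right)} 11 \right)}} = \frac{1}{\left(\frac{64 + 29}{55 + 107}\right)^{3} - 37} = \frac{1}{\left(\frac{93}{162}\right)^{3} - 37} = \frac{1}{\left(93 \cdot \frac{1}{162}\right)^{3} - 37} = \frac{1}{\left(\frac{31}{54}\right)^{3} - 37} = \frac{1}{\frac{29791}{157464} - 37} = \frac{1}{- \frac{5796377}{157464}} = - \frac{157464}{5796377}$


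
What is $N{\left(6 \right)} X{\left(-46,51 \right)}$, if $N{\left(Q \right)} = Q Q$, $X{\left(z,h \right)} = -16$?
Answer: $-576$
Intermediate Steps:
$N{\left(Q \right)} = Q^{2}$
$N{\left(6 \right)} X{\left(-46,51 \right)} = 6^{2} \left(-16\right) = 36 \left(-16\right) = -576$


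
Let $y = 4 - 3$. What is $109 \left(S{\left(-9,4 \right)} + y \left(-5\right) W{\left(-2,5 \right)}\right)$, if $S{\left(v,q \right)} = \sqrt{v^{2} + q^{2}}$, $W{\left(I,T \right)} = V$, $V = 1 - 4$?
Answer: $1635 + 109 \sqrt{97} \approx 2708.5$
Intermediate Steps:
$y = 1$ ($y = 4 - 3 = 1$)
$V = -3$
$W{\left(I,T \right)} = -3$
$S{\left(v,q \right)} = \sqrt{q^{2} + v^{2}}$
$109 \left(S{\left(-9,4 \right)} + y \left(-5\right) W{\left(-2,5 \right)}\right) = 109 \left(\sqrt{4^{2} + \left(-9\right)^{2}} + 1 \left(-5\right) \left(-3\right)\right) = 109 \left(\sqrt{16 + 81} - -15\right) = 109 \left(\sqrt{97} + 15\right) = 109 \left(15 + \sqrt{97}\right) = 1635 + 109 \sqrt{97}$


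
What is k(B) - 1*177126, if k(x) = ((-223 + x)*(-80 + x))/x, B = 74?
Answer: -6553215/37 ≈ -1.7711e+5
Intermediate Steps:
k(x) = (-223 + x)*(-80 + x)/x
k(B) - 1*177126 = (-303 + 74 + 17840/74) - 1*177126 = (-303 + 74 + 17840*(1/74)) - 177126 = (-303 + 74 + 8920/37) - 177126 = 447/37 - 177126 = -6553215/37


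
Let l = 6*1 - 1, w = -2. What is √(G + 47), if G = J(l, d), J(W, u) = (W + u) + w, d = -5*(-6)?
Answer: 4*√5 ≈ 8.9443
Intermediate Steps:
l = 5 (l = 6 - 1 = 5)
d = 30
J(W, u) = -2 + W + u (J(W, u) = (W + u) - 2 = -2 + W + u)
G = 33 (G = -2 + 5 + 30 = 33)
√(G + 47) = √(33 + 47) = √80 = 4*√5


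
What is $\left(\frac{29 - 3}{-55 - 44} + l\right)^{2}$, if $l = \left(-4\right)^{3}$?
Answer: $\frac{40475044}{9801} \approx 4129.7$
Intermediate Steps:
$l = -64$
$\left(\frac{29 - 3}{-55 - 44} + l\right)^{2} = \left(\frac{29 - 3}{-55 - 44} - 64\right)^{2} = \left(\frac{26}{-99} - 64\right)^{2} = \left(26 \left(- \frac{1}{99}\right) - 64\right)^{2} = \left(- \frac{26}{99} - 64\right)^{2} = \left(- \frac{6362}{99}\right)^{2} = \frac{40475044}{9801}$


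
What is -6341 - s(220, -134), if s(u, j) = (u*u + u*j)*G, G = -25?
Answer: 466659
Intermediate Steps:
s(u, j) = -25*u**2 - 25*j*u (s(u, j) = (u*u + u*j)*(-25) = (u**2 + j*u)*(-25) = -25*u**2 - 25*j*u)
-6341 - s(220, -134) = -6341 - (-25)*220*(-134 + 220) = -6341 - (-25)*220*86 = -6341 - 1*(-473000) = -6341 + 473000 = 466659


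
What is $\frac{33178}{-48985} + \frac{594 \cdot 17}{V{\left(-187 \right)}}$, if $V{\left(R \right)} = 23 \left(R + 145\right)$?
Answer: $- \frac{87783413}{7886585} \approx -11.131$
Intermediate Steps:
$V{\left(R \right)} = 3335 + 23 R$ ($V{\left(R \right)} = 23 \left(145 + R\right) = 3335 + 23 R$)
$\frac{33178}{-48985} + \frac{594 \cdot 17}{V{\left(-187 \right)}} = \frac{33178}{-48985} + \frac{594 \cdot 17}{3335 + 23 \left(-187\right)} = 33178 \left(- \frac{1}{48985}\right) + \frac{10098}{3335 - 4301} = - \frac{33178}{48985} + \frac{10098}{-966} = - \frac{33178}{48985} + 10098 \left(- \frac{1}{966}\right) = - \frac{33178}{48985} - \frac{1683}{161} = - \frac{87783413}{7886585}$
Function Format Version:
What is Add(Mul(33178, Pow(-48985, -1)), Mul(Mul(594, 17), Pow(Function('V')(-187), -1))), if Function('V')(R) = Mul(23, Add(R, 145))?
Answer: Rational(-87783413, 7886585) ≈ -11.131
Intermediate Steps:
Function('V')(R) = Add(3335, Mul(23, R)) (Function('V')(R) = Mul(23, Add(145, R)) = Add(3335, Mul(23, R)))
Add(Mul(33178, Pow(-48985, -1)), Mul(Mul(594, 17), Pow(Function('V')(-187), -1))) = Add(Mul(33178, Pow(-48985, -1)), Mul(Mul(594, 17), Pow(Add(3335, Mul(23, -187)), -1))) = Add(Mul(33178, Rational(-1, 48985)), Mul(10098, Pow(Add(3335, -4301), -1))) = Add(Rational(-33178, 48985), Mul(10098, Pow(-966, -1))) = Add(Rational(-33178, 48985), Mul(10098, Rational(-1, 966))) = Add(Rational(-33178, 48985), Rational(-1683, 161)) = Rational(-87783413, 7886585)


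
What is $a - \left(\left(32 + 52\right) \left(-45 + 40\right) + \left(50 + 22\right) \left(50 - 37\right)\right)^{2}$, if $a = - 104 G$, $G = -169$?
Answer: $-248680$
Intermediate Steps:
$a = 17576$ ($a = \left(-104\right) \left(-169\right) = 17576$)
$a - \left(\left(32 + 52\right) \left(-45 + 40\right) + \left(50 + 22\right) \left(50 - 37\right)\right)^{2} = 17576 - \left(\left(32 + 52\right) \left(-45 + 40\right) + \left(50 + 22\right) \left(50 - 37\right)\right)^{2} = 17576 - \left(84 \left(-5\right) + 72 \cdot 13\right)^{2} = 17576 - \left(-420 + 936\right)^{2} = 17576 - 516^{2} = 17576 - 266256 = -248680$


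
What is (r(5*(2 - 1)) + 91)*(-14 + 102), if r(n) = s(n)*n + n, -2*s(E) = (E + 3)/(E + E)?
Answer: 8272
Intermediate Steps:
s(E) = -(3 + E)/(4*E) (s(E) = -(E + 3)/(2*(E + E)) = -(3 + E)/(2*(2*E)) = -(3 + E)*1/(2*E)/2 = -(3 + E)/(4*E))
r(n) = -¾ + 3*n/4 (r(n) = ((-3 - n)/(4*n))*n + n = (-¾ - n/4) + n = -¾ + 3*n/4)
(r(5*(2 - 1)) + 91)*(-14 + 102) = ((-¾ + 3*(5*(2 - 1))/4) + 91)*(-14 + 102) = ((-¾ + 3*(5*1)/4) + 91)*88 = ((-¾ + (¾)*5) + 91)*88 = ((-¾ + 15/4) + 91)*88 = (3 + 91)*88 = 94*88 = 8272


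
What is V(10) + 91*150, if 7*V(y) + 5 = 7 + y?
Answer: 95562/7 ≈ 13652.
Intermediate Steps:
V(y) = 2/7 + y/7 (V(y) = -5/7 + (7 + y)/7 = -5/7 + (1 + y/7) = 2/7 + y/7)
V(10) + 91*150 = (2/7 + (⅐)*10) + 91*150 = (2/7 + 10/7) + 13650 = 12/7 + 13650 = 95562/7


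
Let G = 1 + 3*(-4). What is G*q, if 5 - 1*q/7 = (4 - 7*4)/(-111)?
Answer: -13629/37 ≈ -368.35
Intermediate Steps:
G = -11 (G = 1 - 12 = -11)
q = 1239/37 (q = 35 - 7*(4 - 7*4)/(-111) = 35 - 7*(4 - 28)*(-1)/111 = 35 - (-168)*(-1)/111 = 35 - 7*8/37 = 35 - 56/37 = 1239/37 ≈ 33.487)
G*q = -11*1239/37 = -13629/37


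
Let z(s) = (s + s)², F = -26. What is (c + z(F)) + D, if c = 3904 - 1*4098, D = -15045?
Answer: -12535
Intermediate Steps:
c = -194 (c = 3904 - 4098 = -194)
z(s) = 4*s² (z(s) = (2*s)² = 4*s²)
(c + z(F)) + D = (-194 + 4*(-26)²) - 15045 = (-194 + 4*676) - 15045 = (-194 + 2704) - 15045 = 2510 - 15045 = -12535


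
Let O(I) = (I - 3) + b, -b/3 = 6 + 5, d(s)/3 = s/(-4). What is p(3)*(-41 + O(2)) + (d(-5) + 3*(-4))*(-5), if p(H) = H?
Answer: -735/4 ≈ -183.75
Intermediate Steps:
d(s) = -3*s/4 (d(s) = 3*(s/(-4)) = 3*(s*(-¼)) = 3*(-s/4) = -3*s/4)
b = -33 (b = -3*(6 + 5) = -3*11 = -33)
O(I) = -36 + I (O(I) = (I - 3) - 33 = (-3 + I) - 33 = -36 + I)
p(3)*(-41 + O(2)) + (d(-5) + 3*(-4))*(-5) = 3*(-41 + (-36 + 2)) + (-¾*(-5) + 3*(-4))*(-5) = 3*(-41 - 34) + (15/4 - 12)*(-5) = 3*(-75) - 33/4*(-5) = -225 + 165/4 = -735/4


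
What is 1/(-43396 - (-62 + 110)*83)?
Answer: -1/47380 ≈ -2.1106e-5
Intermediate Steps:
1/(-43396 - (-62 + 110)*83) = 1/(-43396 - 48*83) = 1/(-43396 - 1*3984) = 1/(-43396 - 3984) = 1/(-47380) = -1/47380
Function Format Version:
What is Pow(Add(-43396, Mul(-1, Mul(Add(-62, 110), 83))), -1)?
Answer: Rational(-1, 47380) ≈ -2.1106e-5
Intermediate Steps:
Pow(Add(-43396, Mul(-1, Mul(Add(-62, 110), 83))), -1) = Pow(Add(-43396, Mul(-1, Mul(48, 83))), -1) = Pow(Add(-43396, Mul(-1, 3984)), -1) = Pow(Add(-43396, -3984), -1) = Pow(-47380, -1) = Rational(-1, 47380)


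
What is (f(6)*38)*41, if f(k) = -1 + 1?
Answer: 0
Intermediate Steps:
f(k) = 0
(f(6)*38)*41 = (0*38)*41 = 0*41 = 0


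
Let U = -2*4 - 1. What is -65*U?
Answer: 585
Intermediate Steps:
U = -9 (U = -8 - 1 = -9)
-65*U = -65*(-9) = 585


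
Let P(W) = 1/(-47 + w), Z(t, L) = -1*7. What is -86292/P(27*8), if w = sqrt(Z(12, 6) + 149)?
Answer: 4055724 - 86292*sqrt(142) ≈ 3.0274e+6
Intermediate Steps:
Z(t, L) = -7
w = sqrt(142) (w = sqrt(-7 + 149) = sqrt(142) ≈ 11.916)
P(W) = 1/(-47 + sqrt(142))
-86292/P(27*8) = -86292/(-47/2067 - sqrt(142)/2067)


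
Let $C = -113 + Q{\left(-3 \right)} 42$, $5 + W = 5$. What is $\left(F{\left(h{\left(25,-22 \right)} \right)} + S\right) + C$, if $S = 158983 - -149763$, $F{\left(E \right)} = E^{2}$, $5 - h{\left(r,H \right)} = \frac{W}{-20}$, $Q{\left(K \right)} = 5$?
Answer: $308868$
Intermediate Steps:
$W = 0$ ($W = -5 + 5 = 0$)
$h{\left(r,H \right)} = 5$ ($h{\left(r,H \right)} = 5 - \frac{0}{-20} = 5 - 0 \left(- \frac{1}{20}\right) = 5 - 0 = 5 + 0 = 5$)
$C = 97$ ($C = -113 + 5 \cdot 42 = -113 + 210 = 97$)
$S = 308746$ ($S = 158983 + 149763 = 308746$)
$\left(F{\left(h{\left(25,-22 \right)} \right)} + S\right) + C = \left(5^{2} + 308746\right) + 97 = \left(25 + 308746\right) + 97 = 308771 + 97 = 308868$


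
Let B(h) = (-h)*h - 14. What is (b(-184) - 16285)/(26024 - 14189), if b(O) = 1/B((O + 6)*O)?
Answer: -17468813940631/12695327785530 ≈ -1.3760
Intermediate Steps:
B(h) = -14 - h² (B(h) = -h² - 14 = -14 - h²)
b(O) = 1/(-14 - O²*(6 + O)²) (b(O) = 1/(-14 - ((O + 6)*O)²) = 1/(-14 - ((6 + O)*O)²) = 1/(-14 - (O*(6 + O))²) = 1/(-14 - O²*(6 + O)²))
(b(-184) - 16285)/(26024 - 14189) = (-1/(14 + (-184)²*(6 - 184)²) - 16285)/(26024 - 14189) = (-1/(14 + 33856*(-178)²) - 16285)/11835 = (-1/(14 + 33856*31684) - 16285)*(1/11835) = (-1/(14 + 1072693504) - 16285)*(1/11835) = (-1/1072693518 - 16285)*(1/11835) = -17468813940631/1072693518*1/11835 = -17468813940631/12695327785530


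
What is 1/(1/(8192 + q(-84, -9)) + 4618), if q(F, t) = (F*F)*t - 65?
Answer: 55377/255730985 ≈ 0.00021654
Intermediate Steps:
q(F, t) = -65 + t*F² (q(F, t) = F²*t - 65 = t*F² - 65 = -65 + t*F²)
1/(1/(8192 + q(-84, -9)) + 4618) = 1/(1/(8192 + (-65 - 9*(-84)²)) + 4618) = 1/(1/(8192 + (-65 - 9*7056)) + 4618) = 1/(1/(8192 + (-65 - 63504)) + 4618) = 1/(1/(8192 - 63569) + 4618) = 1/(1/(-55377) + 4618) = 1/(-1/55377 + 4618) = 1/(255730985/55377) = 55377/255730985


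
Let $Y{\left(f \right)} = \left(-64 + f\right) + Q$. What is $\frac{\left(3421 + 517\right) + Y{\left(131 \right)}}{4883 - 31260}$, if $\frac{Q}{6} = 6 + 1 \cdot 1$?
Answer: $- \frac{4047}{26377} \approx -0.15343$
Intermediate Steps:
$Q = 42$ ($Q = 6 \left(6 + 1 \cdot 1\right) = 6 \left(6 + 1\right) = 6 \cdot 7 = 42$)
$Y{\left(f \right)} = -22 + f$ ($Y{\left(f \right)} = \left(-64 + f\right) + 42 = -22 + f$)
$\frac{\left(3421 + 517\right) + Y{\left(131 \right)}}{4883 - 31260} = \frac{\left(3421 + 517\right) + \left(-22 + 131\right)}{4883 - 31260} = \frac{3938 + 109}{-26377} = 4047 \left(- \frac{1}{26377}\right) = - \frac{4047}{26377}$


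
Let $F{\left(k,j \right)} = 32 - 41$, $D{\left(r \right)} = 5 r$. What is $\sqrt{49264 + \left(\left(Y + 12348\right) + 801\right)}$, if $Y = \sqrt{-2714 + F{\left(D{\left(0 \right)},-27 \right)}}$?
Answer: $\sqrt{62413 + i \sqrt{2723}} \approx 249.83 + 0.104 i$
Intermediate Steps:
$F{\left(k,j \right)} = -9$
$Y = i \sqrt{2723}$ ($Y = \sqrt{-2714 - 9} = \sqrt{-2723} = i \sqrt{2723} \approx 52.182 i$)
$\sqrt{49264 + \left(\left(Y + 12348\right) + 801\right)} = \sqrt{49264 + \left(\left(i \sqrt{2723} + 12348\right) + 801\right)} = \sqrt{49264 + \left(\left(12348 + i \sqrt{2723}\right) + 801\right)} = \sqrt{49264 + \left(13149 + i \sqrt{2723}\right)} = \sqrt{62413 + i \sqrt{2723}}$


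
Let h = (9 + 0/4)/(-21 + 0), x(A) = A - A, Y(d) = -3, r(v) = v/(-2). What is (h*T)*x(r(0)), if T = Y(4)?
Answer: 0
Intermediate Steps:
r(v) = -v/2 (r(v) = v*(-1/2) = -v/2)
T = -3
x(A) = 0
h = -3/7 (h = (9 + 0*(1/4))/(-21) = (9 + 0)*(-1/21) = 9*(-1/21) = -3/7 ≈ -0.42857)
(h*T)*x(r(0)) = -3/7*(-3)*0 = (9/7)*0 = 0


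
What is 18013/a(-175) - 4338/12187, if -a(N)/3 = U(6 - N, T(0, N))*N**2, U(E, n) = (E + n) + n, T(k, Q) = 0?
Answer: -10336821883/28951741875 ≈ -0.35704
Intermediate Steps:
U(E, n) = E + 2*n
a(N) = -3*N**2*(6 - N) (a(N) = -3*((6 - N) + 2*0)*N**2 = -3*((6 - N) + 0)*N**2 = -3*(6 - N)*N**2 = -3*N**2*(6 - N))
18013/a(-175) - 4338/12187 = 18013/((3*(-175)**2*(-6 - 175))) - 4338/12187 = 18013/((3*30625*(-181))) - 4338*1/12187 = 18013/(-16629375) - 4338/12187 = 18013*(-1/16629375) - 4338/12187 = -18013/16629375 - 4338/12187 = -10336821883/28951741875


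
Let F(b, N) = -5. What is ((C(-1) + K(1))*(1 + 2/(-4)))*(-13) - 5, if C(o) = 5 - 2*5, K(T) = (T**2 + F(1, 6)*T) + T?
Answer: 47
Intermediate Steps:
K(T) = T**2 - 4*T (K(T) = (T**2 - 5*T) + T = T**2 - 4*T)
C(o) = -5 (C(o) = 5 - 10 = -5)
((C(-1) + K(1))*(1 + 2/(-4)))*(-13) - 5 = ((-5 + 1*(-4 + 1))*(1 + 2/(-4)))*(-13) - 5 = ((-5 + 1*(-3))*(1 + 2*(-1/4)))*(-13) - 5 = ((-5 - 3)*(1 - 1/2))*(-13) - 5 = -8*1/2*(-13) - 5 = -4*(-13) - 5 = 52 - 5 = 47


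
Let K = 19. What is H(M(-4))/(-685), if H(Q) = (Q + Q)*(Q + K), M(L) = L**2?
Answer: -224/137 ≈ -1.6350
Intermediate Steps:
H(Q) = 2*Q*(19 + Q) (H(Q) = (Q + Q)*(Q + 19) = (2*Q)*(19 + Q) = 2*Q*(19 + Q))
H(M(-4))/(-685) = (2*(-4)**2*(19 + (-4)**2))/(-685) = (2*16*(19 + 16))*(-1/685) = (2*16*35)*(-1/685) = 1120*(-1/685) = -224/137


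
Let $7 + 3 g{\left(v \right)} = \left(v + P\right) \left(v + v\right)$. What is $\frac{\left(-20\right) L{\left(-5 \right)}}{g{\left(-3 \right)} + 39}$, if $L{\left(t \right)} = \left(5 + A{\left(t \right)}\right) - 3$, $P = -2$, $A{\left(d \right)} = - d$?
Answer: $-3$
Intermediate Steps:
$g{\left(v \right)} = - \frac{7}{3} + \frac{2 v \left(-2 + v\right)}{3}$ ($g{\left(v \right)} = - \frac{7}{3} + \frac{\left(v - 2\right) \left(v + v\right)}{3} = - \frac{7}{3} + \frac{\left(-2 + v\right) 2 v}{3} = - \frac{7}{3} + \frac{2 v \left(-2 + v\right)}{3}$)
$L{\left(t \right)} = 2 - t$ ($L{\left(t \right)} = \left(5 - t\right) - 3 = 2 - t$)
$\frac{\left(-20\right) L{\left(-5 \right)}}{g{\left(-3 \right)} + 39} = \frac{\left(-20\right) \left(2 - -5\right)}{\left(- \frac{7}{3} - -4 + \frac{2 \left(-3\right)^{2}}{3}\right) + 39} = \frac{\left(-20\right) \left(2 + 5\right)}{\left(- \frac{7}{3} + 4 + \frac{2}{3} \cdot 9\right) + 39} = \frac{\left(-20\right) 7}{\left(- \frac{7}{3} + 4 + 6\right) + 39} = - \frac{140}{\frac{23}{3} + 39} = - \frac{140}{\frac{140}{3}} = \left(-140\right) \frac{3}{140} = -3$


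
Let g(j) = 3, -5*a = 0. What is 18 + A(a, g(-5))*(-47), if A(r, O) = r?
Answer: 18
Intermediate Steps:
a = 0 (a = -1/5*0 = 0)
18 + A(a, g(-5))*(-47) = 18 + 0*(-47) = 18 + 0 = 18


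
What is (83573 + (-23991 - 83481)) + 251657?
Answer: 227758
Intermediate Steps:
(83573 + (-23991 - 83481)) + 251657 = (83573 - 107472) + 251657 = -23899 + 251657 = 227758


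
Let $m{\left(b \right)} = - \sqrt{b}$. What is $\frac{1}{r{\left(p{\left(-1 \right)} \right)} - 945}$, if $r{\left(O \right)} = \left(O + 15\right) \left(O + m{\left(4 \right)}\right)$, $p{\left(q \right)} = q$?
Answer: $- \frac{1}{987} \approx -0.0010132$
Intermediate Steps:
$r{\left(O \right)} = \left(-2 + O\right) \left(15 + O\right)$ ($r{\left(O \right)} = \left(O + 15\right) \left(O - \sqrt{4}\right) = \left(15 + O\right) \left(O - 2\right) = \left(15 + O\right) \left(-2 + O\right) = \left(-2 + O\right) \left(15 + O\right)$)
$\frac{1}{r{\left(p{\left(-1 \right)} \right)} - 945} = \frac{1}{\left(-30 + \left(-1\right)^{2} + 13 \left(-1\right)\right) - 945} = \frac{1}{\left(-30 + 1 - 13\right) - 945} = \frac{1}{-42 - 945} = \frac{1}{-987} = - \frac{1}{987}$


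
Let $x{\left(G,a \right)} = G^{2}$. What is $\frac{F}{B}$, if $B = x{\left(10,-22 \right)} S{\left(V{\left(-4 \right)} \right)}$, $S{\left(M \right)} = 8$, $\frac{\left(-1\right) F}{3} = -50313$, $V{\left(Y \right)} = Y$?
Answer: $\frac{150939}{800} \approx 188.67$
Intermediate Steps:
$F = 150939$ ($F = \left(-3\right) \left(-50313\right) = 150939$)
$B = 800$ ($B = 10^{2} \cdot 8 = 100 \cdot 8 = 800$)
$\frac{F}{B} = \frac{150939}{800}$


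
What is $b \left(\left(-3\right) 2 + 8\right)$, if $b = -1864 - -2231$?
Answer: $734$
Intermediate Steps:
$b = 367$ ($b = -1864 + 2231 = 367$)
$b \left(\left(-3\right) 2 + 8\right) = 367 \left(\left(-3\right) 2 + 8\right) = 367 \left(-6 + 8\right) = 367 \cdot 2 = 734$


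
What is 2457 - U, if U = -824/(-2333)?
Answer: 5731357/2333 ≈ 2456.6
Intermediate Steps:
U = 824/2333 (U = -824*(-1/2333) = 824/2333 ≈ 0.35319)
2457 - U = 2457 - 1*824/2333 = 2457 - 824/2333 = 5731357/2333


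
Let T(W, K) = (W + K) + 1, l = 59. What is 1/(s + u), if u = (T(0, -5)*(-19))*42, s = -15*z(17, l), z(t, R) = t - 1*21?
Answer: 1/3252 ≈ 0.00030750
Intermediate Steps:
T(W, K) = 1 + K + W (T(W, K) = (K + W) + 1 = 1 + K + W)
z(t, R) = -21 + t (z(t, R) = t - 21 = -21 + t)
s = 60 (s = -15*(-21 + 17) = -15*(-4) = 60)
u = 3192 (u = ((1 - 5 + 0)*(-19))*42 = -4*(-19)*42 = 76*42 = 3192)
1/(s + u) = 1/(60 + 3192) = 1/3252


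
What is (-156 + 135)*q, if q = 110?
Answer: -2310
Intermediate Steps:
(-156 + 135)*q = (-156 + 135)*110 = -21*110 = -2310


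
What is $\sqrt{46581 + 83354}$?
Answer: $\sqrt{129935} \approx 360.46$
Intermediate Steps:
$\sqrt{46581 + 83354} = \sqrt{129935}$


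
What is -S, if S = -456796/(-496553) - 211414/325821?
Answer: -43855473574/161787395013 ≈ -0.27107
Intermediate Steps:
S = 43855473574/161787395013 (S = -456796*(-1/496553) - 211414*1/325821 = 456796/496553 - 211414/325821 = 43855473574/161787395013 ≈ 0.27107)
-S = -1*43855473574/161787395013 = -43855473574/161787395013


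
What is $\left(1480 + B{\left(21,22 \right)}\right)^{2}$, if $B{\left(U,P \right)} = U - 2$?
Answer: $2247001$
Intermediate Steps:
$B{\left(U,P \right)} = -2 + U$
$\left(1480 + B{\left(21,22 \right)}\right)^{2} = \left(1480 + \left(-2 + 21\right)\right)^{2} = \left(1480 + 19\right)^{2} = 1499^{2} = 2247001$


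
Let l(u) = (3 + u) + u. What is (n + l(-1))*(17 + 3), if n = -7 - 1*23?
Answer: -580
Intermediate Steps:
n = -30 (n = -7 - 23 = -30)
l(u) = 3 + 2*u
(n + l(-1))*(17 + 3) = (-30 + (3 + 2*(-1)))*(17 + 3) = (-30 + (3 - 2))*20 = (-30 + 1)*20 = -29*20 = -580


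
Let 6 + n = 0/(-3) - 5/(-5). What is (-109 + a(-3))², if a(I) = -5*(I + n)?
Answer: 4761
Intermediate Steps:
n = -5 (n = -6 + (0/(-3) - 5/(-5)) = -6 + (0*(-⅓) - 5*(-⅕)) = -6 + (0 + 1) = -6 + 1 = -5)
a(I) = 25 - 5*I (a(I) = -5*(I - 5) = -5*(-5 + I) = 25 - 5*I)
(-109 + a(-3))² = (-109 + (25 - 5*(-3)))² = (-109 + (25 + 15))² = (-109 + 40)² = (-69)² = 4761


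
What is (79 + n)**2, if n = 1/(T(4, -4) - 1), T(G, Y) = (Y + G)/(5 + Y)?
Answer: 6084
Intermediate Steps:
T(G, Y) = (G + Y)/(5 + Y)
n = -1 (n = 1/((4 - 4)/(5 - 4) - 1) = 1/(0/1 - 1) = 1/(1*0 - 1) = 1/(0 - 1) = 1/(-1) = -1)
(79 + n)**2 = (79 - 1)**2 = 78**2 = 6084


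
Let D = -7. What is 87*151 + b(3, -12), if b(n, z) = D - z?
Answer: 13142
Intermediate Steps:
b(n, z) = -7 - z
87*151 + b(3, -12) = 87*151 + (-7 - 1*(-12)) = 13137 + (-7 + 12) = 13137 + 5 = 13142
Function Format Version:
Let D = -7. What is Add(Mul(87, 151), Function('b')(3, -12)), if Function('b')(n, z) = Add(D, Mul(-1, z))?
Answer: 13142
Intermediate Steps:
Function('b')(n, z) = Add(-7, Mul(-1, z))
Add(Mul(87, 151), Function('b')(3, -12)) = Add(Mul(87, 151), Add(-7, Mul(-1, -12))) = Add(13137, Add(-7, 12)) = Add(13137, 5) = 13142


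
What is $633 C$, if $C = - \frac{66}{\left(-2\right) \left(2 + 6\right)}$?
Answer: $\frac{20889}{8} \approx 2611.1$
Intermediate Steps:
$C = \frac{33}{8}$ ($C = - \frac{66}{\left(-2\right) 8} = - \frac{66}{-16} = \left(-66\right) \left(- \frac{1}{16}\right) = \frac{33}{8} \approx 4.125$)
$633 C = 633 \cdot \frac{33}{8} = \frac{20889}{8}$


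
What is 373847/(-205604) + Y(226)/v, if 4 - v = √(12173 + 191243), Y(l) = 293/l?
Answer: -268521709417/147676358025 - 293*√50854/22984200 ≈ -1.8212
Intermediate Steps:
v = 4 - 2*√50854 (v = 4 - √(12173 + 191243) = 4 - √203416 = 4 - 2*√50854 ≈ -447.02)
373847/(-205604) + Y(226)/v = 373847/(-205604) + (293/226)/(4 - 2*√50854) = 373847*(-1/205604) + (293*(1/226))/(4 - 2*√50854) = -373847/205604 + 293/(226*(4 - 2*√50854))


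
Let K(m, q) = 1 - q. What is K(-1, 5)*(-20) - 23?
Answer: 57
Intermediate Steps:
K(-1, 5)*(-20) - 23 = (1 - 1*5)*(-20) - 23 = (1 - 5)*(-20) - 23 = -4*(-20) - 23 = 80 - 23 = 57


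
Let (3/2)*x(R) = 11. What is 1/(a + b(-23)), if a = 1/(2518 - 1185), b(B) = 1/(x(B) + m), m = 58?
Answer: 261268/4195 ≈ 62.281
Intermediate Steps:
x(R) = 22/3 (x(R) = (⅔)*11 = 22/3)
b(B) = 3/196 (b(B) = 1/(22/3 + 58) = 1/(196/3) = 3/196)
a = 1/1333 ≈ 0.00075019
1/(a + b(-23)) = 1/(1/1333 + 3/196) = 1/(4195/261268) = 261268/4195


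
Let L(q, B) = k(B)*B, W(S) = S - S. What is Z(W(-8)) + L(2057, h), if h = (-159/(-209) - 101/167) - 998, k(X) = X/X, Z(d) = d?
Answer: -34827750/34903 ≈ -997.84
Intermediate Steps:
W(S) = 0
k(X) = 1
h = -34827750/34903 (h = (-159*(-1/209) - 101*1/167) - 998 = (159/209 - 101/167) - 998 = 5444/34903 - 998 = -34827750/34903 ≈ -997.84)
L(q, B) = B (L(q, B) = 1*B = B)
Z(W(-8)) + L(2057, h) = 0 - 34827750/34903 = -34827750/34903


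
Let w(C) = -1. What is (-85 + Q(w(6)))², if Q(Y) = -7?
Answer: 8464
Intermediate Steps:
(-85 + Q(w(6)))² = (-85 - 7)² = (-92)² = 8464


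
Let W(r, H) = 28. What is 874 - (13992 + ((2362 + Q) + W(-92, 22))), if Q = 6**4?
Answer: -16804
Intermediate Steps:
Q = 1296
874 - (13992 + ((2362 + Q) + W(-92, 22))) = 874 - (13992 + ((2362 + 1296) + 28)) = 874 - (13992 + (3658 + 28)) = 874 - (13992 + 3686) = 874 - 1*17678 = 874 - 17678 = -16804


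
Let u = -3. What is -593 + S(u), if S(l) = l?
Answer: -596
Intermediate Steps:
-593 + S(u) = -593 - 3 = -596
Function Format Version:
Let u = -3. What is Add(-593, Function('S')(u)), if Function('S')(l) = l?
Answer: -596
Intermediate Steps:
Add(-593, Function('S')(u)) = Add(-593, -3) = -596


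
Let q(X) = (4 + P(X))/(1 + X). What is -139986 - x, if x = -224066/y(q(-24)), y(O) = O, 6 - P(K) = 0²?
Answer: -3276689/5 ≈ -6.5534e+5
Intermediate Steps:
P(K) = 6 (P(K) = 6 - 1*0² = 6 - 1*0 = 6 + 0 = 6)
q(X) = 10/(1 + X) (q(X) = (4 + 6)/(1 + X) = 10/(1 + X))
x = 2576759/5 (x = -224066/(10/(1 - 24)) = -224066/(10/(-23)) = -224066/(10*(-1/23)) = -224066/(-10/23) = -224066*(-23/10) = 2576759/5 ≈ 5.1535e+5)
-139986 - x = -139986 - 1*2576759/5 = -139986 - 2576759/5 = -3276689/5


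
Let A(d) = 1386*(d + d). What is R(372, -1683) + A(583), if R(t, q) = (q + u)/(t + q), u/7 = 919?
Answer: 111508994/69 ≈ 1.6161e+6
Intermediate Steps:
u = 6433 (u = 7*919 = 6433)
R(t, q) = (6433 + q)/(q + t) (R(t, q) = (q + 6433)/(t + q) = (6433 + q)/(q + t))
A(d) = 2772*d (A(d) = 1386*(2*d) = 2772*d)
R(372, -1683) + A(583) = (6433 - 1683)/(-1683 + 372) + 2772*583 = 4750/(-1311) + 1616076 = -1/1311*4750 + 1616076 = -250/69 + 1616076 = 111508994/69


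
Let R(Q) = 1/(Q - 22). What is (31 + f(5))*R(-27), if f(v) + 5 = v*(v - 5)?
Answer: -26/49 ≈ -0.53061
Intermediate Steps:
f(v) = -5 + v*(-5 + v) (f(v) = -5 + v*(v - 5) = -5 + v*(-5 + v))
R(Q) = 1/(-22 + Q)
(31 + f(5))*R(-27) = (31 + (-5 + 5**2 - 5*5))/(-22 - 27) = (31 + (-5 + 25 - 25))/(-49) = (31 - 5)*(-1/49) = 26*(-1/49) = -26/49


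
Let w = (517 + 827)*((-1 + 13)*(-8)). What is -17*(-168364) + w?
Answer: 2733164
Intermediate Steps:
w = -129024 (w = 1344*(12*(-8)) = 1344*(-96) = -129024)
-17*(-168364) + w = -17*(-168364) - 129024 = 2862188 - 129024 = 2733164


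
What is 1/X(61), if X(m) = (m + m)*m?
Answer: 1/7442 ≈ 0.00013437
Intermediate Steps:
X(m) = 2*m² (X(m) = (2*m)*m = 2*m²)
1/X(61) = 1/(2*61²) = 1/(2*3721) = 1/7442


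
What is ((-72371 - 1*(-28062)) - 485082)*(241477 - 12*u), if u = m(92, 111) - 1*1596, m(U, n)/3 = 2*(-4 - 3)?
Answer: -138241460003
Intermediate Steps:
m(U, n) = -42 (m(U, n) = 3*(2*(-4 - 3)) = 3*(2*(-7)) = 3*(-14) = -42)
u = -1638 (u = -42 - 1*1596 = -42 - 1596 = -1638)
((-72371 - 1*(-28062)) - 485082)*(241477 - 12*u) = ((-72371 - 1*(-28062)) - 485082)*(241477 - 12*(-1638)) = ((-72371 + 28062) - 485082)*(241477 + 19656) = (-44309 - 485082)*261133 = -529391*261133 = -138241460003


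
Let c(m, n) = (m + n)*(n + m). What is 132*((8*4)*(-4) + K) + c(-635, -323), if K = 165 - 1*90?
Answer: 910768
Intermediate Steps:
K = 75 (K = 165 - 90 = 75)
c(m, n) = (m + n)² (c(m, n) = (m + n)*(m + n) = (m + n)²)
132*((8*4)*(-4) + K) + c(-635, -323) = 132*((8*4)*(-4) + 75) + (-635 - 323)² = 132*(32*(-4) + 75) + (-958)² = 132*(-128 + 75) + 917764 = 132*(-53) + 917764 = -6996 + 917764 = 910768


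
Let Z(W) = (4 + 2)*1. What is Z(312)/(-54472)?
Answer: -3/27236 ≈ -0.00011015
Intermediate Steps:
Z(W) = 6 (Z(W) = 6*1 = 6)
Z(312)/(-54472) = 6/(-54472) = 6*(-1/54472) = -3/27236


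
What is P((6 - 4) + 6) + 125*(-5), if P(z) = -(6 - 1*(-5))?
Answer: -636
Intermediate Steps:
P(z) = -11 (P(z) = -(6 + 5) = -1*11 = -11)
P((6 - 4) + 6) + 125*(-5) = -11 + 125*(-5) = -11 - 625 = -636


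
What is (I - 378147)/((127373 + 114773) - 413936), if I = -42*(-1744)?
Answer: 304899/171790 ≈ 1.7748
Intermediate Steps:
I = 73248
(I - 378147)/((127373 + 114773) - 413936) = (73248 - 378147)/((127373 + 114773) - 413936) = -304899/(242146 - 413936) = -304899/(-171790) = -304899*(-1/171790) = 304899/171790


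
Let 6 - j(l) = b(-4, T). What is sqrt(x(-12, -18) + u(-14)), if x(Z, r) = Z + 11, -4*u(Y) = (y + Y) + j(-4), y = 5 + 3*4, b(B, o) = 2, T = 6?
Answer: I*sqrt(11)/2 ≈ 1.6583*I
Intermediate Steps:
j(l) = 4 (j(l) = 6 - 1*2 = 6 - 2 = 4)
y = 17 (y = 5 + 12 = 17)
u(Y) = -21/4 - Y/4 (u(Y) = -((17 + Y) + 4)/4 = -(21 + Y)/4 = -21/4 - Y/4)
x(Z, r) = 11 + Z
sqrt(x(-12, -18) + u(-14)) = sqrt((11 - 12) + (-21/4 - 1/4*(-14))) = sqrt(-1 + (-21/4 + 7/2)) = sqrt(-1 - 7/4) = sqrt(-11/4) = I*sqrt(11)/2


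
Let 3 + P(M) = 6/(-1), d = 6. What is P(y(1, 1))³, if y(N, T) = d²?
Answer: -729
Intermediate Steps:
y(N, T) = 36 (y(N, T) = 6² = 36)
P(M) = -9 (P(M) = -3 + 6/(-1) = -3 - 1*6 = -3 - 6 = -9)
P(y(1, 1))³ = (-9)³ = -729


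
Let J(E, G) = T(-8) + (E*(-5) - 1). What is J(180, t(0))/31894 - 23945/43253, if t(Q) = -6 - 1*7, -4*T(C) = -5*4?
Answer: -10844007/18642043 ≈ -0.58170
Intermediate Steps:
T(C) = 5 (T(C) = -(-5)*4/4 = -1/4*(-20) = 5)
t(Q) = -13 (t(Q) = -6 - 7 = -13)
J(E, G) = 4 - 5*E (J(E, G) = 5 + (E*(-5) - 1) = 5 + (-5*E - 1) = 5 + (-1 - 5*E) = 4 - 5*E)
J(180, t(0))/31894 - 23945/43253 = (4 - 5*180)/31894 - 23945/43253 = (4 - 900)*(1/31894) - 23945*1/43253 = -896*1/31894 - 23945/43253 = -448/15947 - 23945/43253 = -10844007/18642043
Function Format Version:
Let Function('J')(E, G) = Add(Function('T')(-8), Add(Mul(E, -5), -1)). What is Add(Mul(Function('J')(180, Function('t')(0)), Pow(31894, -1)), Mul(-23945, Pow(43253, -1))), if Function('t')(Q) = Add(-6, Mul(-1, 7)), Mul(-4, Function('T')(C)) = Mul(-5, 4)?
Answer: Rational(-10844007, 18642043) ≈ -0.58170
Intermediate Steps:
Function('T')(C) = 5 (Function('T')(C) = Mul(Rational(-1, 4), Mul(-5, 4)) = Mul(Rational(-1, 4), -20) = 5)
Function('t')(Q) = -13 (Function('t')(Q) = Add(-6, -7) = -13)
Function('J')(E, G) = Add(4, Mul(-5, E)) (Function('J')(E, G) = Add(5, Add(Mul(E, -5), -1)) = Add(5, Add(Mul(-5, E), -1)) = Add(5, Add(-1, Mul(-5, E))) = Add(4, Mul(-5, E)))
Add(Mul(Function('J')(180, Function('t')(0)), Pow(31894, -1)), Mul(-23945, Pow(43253, -1))) = Add(Mul(Add(4, Mul(-5, 180)), Pow(31894, -1)), Mul(-23945, Pow(43253, -1))) = Add(Mul(Add(4, -900), Rational(1, 31894)), Mul(-23945, Rational(1, 43253))) = Add(Mul(-896, Rational(1, 31894)), Rational(-23945, 43253)) = Add(Rational(-448, 15947), Rational(-23945, 43253)) = Rational(-10844007, 18642043)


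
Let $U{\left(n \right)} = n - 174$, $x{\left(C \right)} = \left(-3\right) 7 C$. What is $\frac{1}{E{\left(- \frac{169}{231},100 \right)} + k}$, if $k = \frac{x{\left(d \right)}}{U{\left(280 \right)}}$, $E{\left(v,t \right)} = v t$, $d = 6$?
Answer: $- \frac{12243}{910253} \approx -0.01345$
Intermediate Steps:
$x{\left(C \right)} = - 21 C$
$U{\left(n \right)} = -174 + n$
$E{\left(v,t \right)} = t v$
$k = - \frac{63}{53}$ ($k = \frac{\left(-21\right) 6}{-174 + 280} = - \frac{126}{106} = \left(-126\right) \frac{1}{106} = - \frac{63}{53} \approx -1.1887$)
$\frac{1}{E{\left(- \frac{169}{231},100 \right)} + k} = \frac{1}{100 \left(- \frac{169}{231}\right) - \frac{63}{53}} = \frac{1}{- \frac{16900}{231} - \frac{63}{53}} = \frac{1}{- \frac{910253}{12243}} = - \frac{12243}{910253}$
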